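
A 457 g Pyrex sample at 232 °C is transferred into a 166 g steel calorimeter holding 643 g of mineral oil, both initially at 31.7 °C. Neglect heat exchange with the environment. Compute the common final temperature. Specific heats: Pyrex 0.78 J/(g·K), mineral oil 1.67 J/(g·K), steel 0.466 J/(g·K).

T_f is the heat-capacity-weighted average of the initial temperatures:
T_f = (356.46·232 + 1073.8·31.7 + 77.36·31.7) / (356.46 + 1073.8 + 77.36)
    = 119191 / 1507.6 ≈ 79.06 °C

T_f ≈ 79.1 °C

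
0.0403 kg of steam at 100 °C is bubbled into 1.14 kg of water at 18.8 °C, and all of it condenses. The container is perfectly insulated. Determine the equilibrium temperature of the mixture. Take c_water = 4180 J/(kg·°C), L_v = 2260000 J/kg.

Energy balance with sensible and latent terms:
condense steam: −0.0403×2260000 = −91078; condensate cools 100→T: 0.0403×4180×(T − 100) = 168.45(T − 100); original water: 4765.2(T − 18.8)
4933.7 T = 91078 + 16845 + 89586 = 197509
T ≈ 40.03 °C — below 100 °C, confirming all the steam condensed.

T_f ≈ 40.0 °C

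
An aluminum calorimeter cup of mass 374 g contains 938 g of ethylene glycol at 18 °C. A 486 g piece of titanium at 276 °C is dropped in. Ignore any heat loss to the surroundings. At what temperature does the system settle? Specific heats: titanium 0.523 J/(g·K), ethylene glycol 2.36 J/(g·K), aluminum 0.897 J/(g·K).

Conservation of energy gives ΣQ = 0:
486×0.523×(T − 276) + 938×2.36×(T − 18) + 374×0.897×(T − 18) = 0
254.18(T − 276) + 2213.7(T − 18) + 335.48(T − 18) = 0
(254.18 + 2213.7 + 335.48) T = 254.18×276 + 2213.7×18 + 335.48×18
T = 116038/2803.3 ≈ 41.39 °C

T_f ≈ 41.4 °C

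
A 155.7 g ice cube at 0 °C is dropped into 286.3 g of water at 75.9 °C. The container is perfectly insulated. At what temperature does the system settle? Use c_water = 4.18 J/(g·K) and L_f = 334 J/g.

T_f ≈ 21.0 °C

Let T be the final temperature. ΣQ_i = 0:
melt ice: 155.7×334 = 52004
  meltwater 0→T: 155.7×4.18×T = 650.83 T
  water cools: 286.3×4.18×(T − 75.9) = 1196.7(T − 75.9)
1847.6 T = 90832 − 52004 = 38828
T ≈ 21.02 °C. Since T > 0 °C, the all-ice-melts assumption holds.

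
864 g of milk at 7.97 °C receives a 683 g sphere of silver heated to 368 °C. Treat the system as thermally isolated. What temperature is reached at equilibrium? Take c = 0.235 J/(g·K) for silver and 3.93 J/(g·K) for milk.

With ΣQ=0 the equilibrium temperature is the m·c-weighted mean:
T_f = (160.5·368 + 3395.5·7.97) / (160.5 + 3395.5)
    = 86128 / 3556 ≈ 24.22 °C

T_f ≈ 24.2 °C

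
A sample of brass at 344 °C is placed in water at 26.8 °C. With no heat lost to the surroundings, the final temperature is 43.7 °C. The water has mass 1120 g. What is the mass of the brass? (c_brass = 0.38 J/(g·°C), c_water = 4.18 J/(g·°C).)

m ≈ 693 g

|Q_brass| = |Q_water|:
m·0.38·(344 − 43.7) = 1120·4.18·(43.7 − 26.8)
114.11 m = 79119  ⇒  m ≈ 693.3 g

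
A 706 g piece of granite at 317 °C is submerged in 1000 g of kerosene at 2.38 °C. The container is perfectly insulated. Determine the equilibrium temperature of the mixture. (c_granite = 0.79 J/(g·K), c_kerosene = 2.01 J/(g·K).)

Heat gained plus heat lost sum to zero:
706·0.79·(T − 317) + 1000·2.01·(T − 2.38) = 0
(557.74 + 2010) T = 557.74·317 + 2010·2.38
T ≈ 70.72 °C

T_f ≈ 70.7 °C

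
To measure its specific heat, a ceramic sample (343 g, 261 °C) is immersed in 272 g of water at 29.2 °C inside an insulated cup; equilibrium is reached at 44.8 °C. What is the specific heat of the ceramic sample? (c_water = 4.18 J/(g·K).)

Setting the total heat transfer to zero:
343·c·(44.8 − 261) + 272·4.18·(44.8 − 29.2) = 0
-74157 c = -17737
c = -17737/-74157 ≈ 0.2392 J/(g·K)

c ≈ 0.239 J/(g·K)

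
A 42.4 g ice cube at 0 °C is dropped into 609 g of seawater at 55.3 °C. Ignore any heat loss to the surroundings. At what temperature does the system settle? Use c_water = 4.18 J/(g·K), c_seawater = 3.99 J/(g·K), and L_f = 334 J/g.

Conservation of energy gives ΣQ = 0:
fusion: m_ice L_f = 42.4·334 = 14162; warm the meltwater: 177.23 T; seawater cools: 609·3.99·(T − 55.3) = 2429.9(T − 55.3)
2607.1 T = 134374 − 14162 = 120212
T ≈ 46.11 °C (positive, so assuming full melt was valid).

T_f ≈ 46.1 °C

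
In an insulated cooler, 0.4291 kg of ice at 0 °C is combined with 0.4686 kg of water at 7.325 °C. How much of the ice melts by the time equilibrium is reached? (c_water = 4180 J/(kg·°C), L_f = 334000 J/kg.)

Cooling the water to 0 °C releases 0.4686·4180·7.325 = 14348 J.
Fully melting the ice requires m_ice L_f = 0.4291·334000 = 143319 J.
Since 14348 < 143319 J, not all the ice melts; equilibrium is at 0 °C.
m_melt = 14348 / L_f = 0.04296 kg.

m_melted ≈ 0.043 kg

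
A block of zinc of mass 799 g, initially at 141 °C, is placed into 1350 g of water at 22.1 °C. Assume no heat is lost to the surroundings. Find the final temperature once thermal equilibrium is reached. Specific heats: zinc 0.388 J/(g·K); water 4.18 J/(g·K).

T_f ≈ 28.3 °C

Heat gained plus heat lost sum to zero:
799*0.388*(T − 141) + 1350*4.18*(T − 22.1) = 0
(310.01 + 5643) T = 310.01*141 + 5643*22.1
T = 168422/5953 ≈ 28.29 °C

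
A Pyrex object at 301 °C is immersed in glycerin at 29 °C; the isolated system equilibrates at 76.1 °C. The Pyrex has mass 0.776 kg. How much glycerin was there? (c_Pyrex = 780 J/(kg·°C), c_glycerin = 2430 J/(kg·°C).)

|Q_Pyrex| = |Q_glycerin|:
0.776·780·(301 − 76.1) = m·2430·(76.1 − 29)
114453 m = 136127  ⇒  m ≈ 1.189 kg

m ≈ 1.19 kg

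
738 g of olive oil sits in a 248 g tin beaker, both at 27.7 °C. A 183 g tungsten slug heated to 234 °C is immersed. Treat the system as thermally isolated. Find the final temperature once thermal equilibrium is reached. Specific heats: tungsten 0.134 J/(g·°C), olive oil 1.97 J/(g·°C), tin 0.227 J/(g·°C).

Conservation of energy gives ΣQ = 0:
183*0.134*(T − 234) + 738*1.97*(T − 27.7) + 248*0.227*(T − 27.7) = 0
24.52(T − 234) + 1453.9(T − 27.7) + 56.3(T − 27.7) = 0
1534.7 T = 47569
T ≈ 31.00 °C

T_f ≈ 31.0 °C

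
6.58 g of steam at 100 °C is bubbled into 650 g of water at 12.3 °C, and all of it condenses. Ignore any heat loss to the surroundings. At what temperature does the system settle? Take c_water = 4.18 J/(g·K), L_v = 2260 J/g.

T_f ≈ 18.6 °C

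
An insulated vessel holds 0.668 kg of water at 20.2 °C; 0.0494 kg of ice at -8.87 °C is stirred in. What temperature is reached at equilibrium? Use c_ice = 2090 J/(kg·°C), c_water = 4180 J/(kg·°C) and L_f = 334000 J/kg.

Let T be the final temperature. ΣQ_i = 0:
warm ice to 0 °C: 0.0494×2090×(0 − (-8.87)) = 915.79
  fusion: m_ice L_f = 0.0494×334000 = 16500
  meltwater 0→T: 0.0494×4180×T = 206.49 T
  water: 2792.2(T − 20.2)
2998.7 T = 56403 − 17415 = 38988
T ≈ 13.00 °C (positive, so assuming full melt was valid).

T_f ≈ 13.0 °C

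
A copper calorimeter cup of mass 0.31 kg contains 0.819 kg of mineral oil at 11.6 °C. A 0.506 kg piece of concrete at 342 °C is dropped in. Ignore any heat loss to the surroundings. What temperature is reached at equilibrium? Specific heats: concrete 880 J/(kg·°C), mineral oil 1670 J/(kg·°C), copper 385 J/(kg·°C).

T_f ≈ 87.7 °C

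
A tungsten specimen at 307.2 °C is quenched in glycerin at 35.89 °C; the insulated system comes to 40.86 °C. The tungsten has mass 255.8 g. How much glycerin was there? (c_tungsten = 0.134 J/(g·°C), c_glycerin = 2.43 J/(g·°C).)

m ≈ 756 g

|Q_tungsten| = |Q_glycerin|:
255.8·0.134·(307.2 − 40.86) = m·2.43·(40.86 − 35.89)
12.08 m = 9129.4  ⇒  m ≈ 755.9 g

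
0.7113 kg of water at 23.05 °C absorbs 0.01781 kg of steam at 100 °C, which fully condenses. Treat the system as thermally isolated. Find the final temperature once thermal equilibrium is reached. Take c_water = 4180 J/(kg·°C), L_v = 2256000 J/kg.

Net heat exchanged in the isolated system is zero:
condense steam: −0.01781·2256000 = −40179
  condensate cools 100→T: 0.01781·4180·(T − 100) = 74.45(T − 100)
  water warms: 0.7113·4180·(T − 23.05) = 2973.2(T − 23.05)
3047.7 T = 40179 + 7444.6 + 68533 = 116157
T ≈ 38.11 °C (< 100 °C, so full condensation is consistent).

T_f ≈ 38.1 °C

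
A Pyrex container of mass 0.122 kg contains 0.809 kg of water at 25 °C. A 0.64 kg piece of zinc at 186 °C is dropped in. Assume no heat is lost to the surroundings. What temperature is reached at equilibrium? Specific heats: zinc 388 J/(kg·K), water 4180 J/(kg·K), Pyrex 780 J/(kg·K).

T_f ≈ 35.7 °C

Heat gained plus heat lost sum to zero:
0.64×388×(T − 186) + 0.809×4180×(T − 25) + 0.122×780×(T − 25) = 0
3725.1 T = 133107
T ≈ 35.73 °C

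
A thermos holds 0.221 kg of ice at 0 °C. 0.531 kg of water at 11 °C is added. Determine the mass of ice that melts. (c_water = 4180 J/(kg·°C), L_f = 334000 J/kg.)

m_melted ≈ 0.0731 kg

Heat available from the water dropping to 0 °C: 0.531·4180·11 = 24415 J.
Melting all 0.221 kg of ice would need 0.221·334000 = 73814 J.
Since 24415 < 73814 J, not all the ice melts; equilibrium is at 0 °C.
m_melt = 24415 / L_f = 0.0731 kg.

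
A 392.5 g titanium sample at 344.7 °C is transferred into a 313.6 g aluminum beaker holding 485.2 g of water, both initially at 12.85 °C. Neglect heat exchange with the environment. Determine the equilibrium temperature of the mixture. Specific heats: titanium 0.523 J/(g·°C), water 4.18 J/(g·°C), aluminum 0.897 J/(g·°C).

Setting the total heat transfer to zero:
392.5*0.523*(T − 344.7) + 485.2*4.18*(T − 12.85) + 313.6*0.897*(T − 12.85) = 0
205.28(T − 344.7) + 2028.1(T − 12.85) + 281.3(T − 12.85) = 0
(205.28 + 2028.1 + 281.3) T = 205.28*344.7 + 2028.1*12.85 + 281.3*12.85
T = 100435/2514.7 ≈ 39.94 °C

T_f ≈ 39.9 °C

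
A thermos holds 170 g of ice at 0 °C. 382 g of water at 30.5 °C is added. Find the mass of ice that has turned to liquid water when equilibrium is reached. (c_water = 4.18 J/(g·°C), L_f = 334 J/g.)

m_melted ≈ 146 g

Cooling the water to 0 °C releases 382×4.18×30.5 = 48701 J.
To melt every bit of ice: 170×334 = 56780 J.
48701 J < 56780 J, so only part of the ice melts and the system sits at 0 °C.
m_melted×334 = 48701  ⇒  m_melted ≈ 145.8 g.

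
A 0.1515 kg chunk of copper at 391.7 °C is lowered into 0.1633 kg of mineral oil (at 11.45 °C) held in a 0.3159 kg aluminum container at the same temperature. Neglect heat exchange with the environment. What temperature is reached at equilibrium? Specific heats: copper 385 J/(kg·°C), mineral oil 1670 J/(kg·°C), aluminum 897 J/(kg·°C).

T_f = Σ m_i c_i T_i / Σ m_i c_i:
T_f = (58.33·391.7 + 272.71·11.45 + 283.36·11.45) / (58.33 + 272.71 + 283.36)
    = 29214 / 614.4 ≈ 47.55 °C

T_f ≈ 47.5 °C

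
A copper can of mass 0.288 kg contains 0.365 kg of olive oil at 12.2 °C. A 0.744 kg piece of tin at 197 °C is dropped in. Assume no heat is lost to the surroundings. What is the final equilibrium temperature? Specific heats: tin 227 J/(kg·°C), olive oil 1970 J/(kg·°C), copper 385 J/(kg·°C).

T_f = Σ m_i c_i T_i / Σ m_i c_i:
T_f = (168.89·197 + 719.05·12.2 + 110.88·12.2) / (168.89 + 719.05 + 110.88)
    = 43396 / 998.82 ≈ 43.45 °C

T_f ≈ 43.4 °C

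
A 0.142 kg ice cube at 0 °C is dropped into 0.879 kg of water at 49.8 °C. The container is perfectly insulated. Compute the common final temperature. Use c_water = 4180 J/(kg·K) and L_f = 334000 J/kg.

T_f ≈ 31.8 °C

Conservation of energy gives ΣQ = 0:
melt ice: 0.142×334000 = 47428; meltwater 0→T: 0.142×4180×T = 593.56 T; water: 3674.2(T − 49.8)
4267.8 T = 182976 − 47428 = 135548
T ≈ 31.76 °C (positive, so assuming full melt was valid).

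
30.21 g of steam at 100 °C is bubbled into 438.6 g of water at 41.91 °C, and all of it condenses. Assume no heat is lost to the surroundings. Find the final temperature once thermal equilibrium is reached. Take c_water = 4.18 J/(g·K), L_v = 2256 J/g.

T_f ≈ 80.4 °C

Sum of m c ΔT and latent-heat terms is zero:
condense steam: −30.21·2256 = −68154
  condensate cools 100→T: 30.21·4.18·(T − 100) = 126.28(T − 100)
  original water: 1833.3(T − 41.91)
1959.6 T = 68154 + 12628 + 76836 = 157617
T ≈ 80.43 °C — below 100 °C, confirming all the steam condensed.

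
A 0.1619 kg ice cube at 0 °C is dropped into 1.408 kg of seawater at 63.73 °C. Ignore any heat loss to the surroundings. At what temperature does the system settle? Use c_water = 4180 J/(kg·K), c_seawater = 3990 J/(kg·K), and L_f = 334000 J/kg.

T_f ≈ 48.3 °C

Sum of m c ΔT and latent-heat terms is zero:
melt ice: 0.1619×334000 = 54075; meltwater 0→T: 0.1619×4180×T = 676.74 T; seawater: 5617.9(T − 63.73)
6294.7 T = 358030 − 54075 = 303955
T ≈ 48.29 °C (positive, so assuming full melt was valid).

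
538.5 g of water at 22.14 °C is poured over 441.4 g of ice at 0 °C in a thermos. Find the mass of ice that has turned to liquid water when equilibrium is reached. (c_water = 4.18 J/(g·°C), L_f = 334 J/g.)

m_melted ≈ 149 g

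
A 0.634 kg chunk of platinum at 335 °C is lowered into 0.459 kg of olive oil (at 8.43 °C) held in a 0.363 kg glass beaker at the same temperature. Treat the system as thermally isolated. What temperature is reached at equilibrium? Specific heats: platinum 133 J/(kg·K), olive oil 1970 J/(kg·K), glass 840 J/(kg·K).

Energy conservation, ΣQ = 0:
0.634×133×(T − 335) + 0.459×1970×(T − 8.43) + 0.363×840×(T − 8.43) = 0
84.32(T − 335) + 904.23(T − 8.43) + 304.92(T − 8.43) = 0
(84.32 + 904.23 + 304.92) T = 84.32×335 + 904.23×8.43 + 304.92×8.43
T = 38441 / 1293.5 = 29.7 °C

T_f ≈ 29.7 °C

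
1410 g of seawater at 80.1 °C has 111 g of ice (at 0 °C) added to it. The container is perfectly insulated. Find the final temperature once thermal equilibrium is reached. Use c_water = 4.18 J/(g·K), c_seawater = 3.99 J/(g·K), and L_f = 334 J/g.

T_f ≈ 67.9 °C

Let T be the final temperature. ΣQ_i = 0:
melt ice: 111·334 = 37074; meltwater 0→T: 111·4.18·T = 463.98 T; seawater: 5625.9(T − 80.1)
6089.9 T = 450635 − 37074 = 413561
T ≈ 67.91 °C (positive, so assuming full melt was valid).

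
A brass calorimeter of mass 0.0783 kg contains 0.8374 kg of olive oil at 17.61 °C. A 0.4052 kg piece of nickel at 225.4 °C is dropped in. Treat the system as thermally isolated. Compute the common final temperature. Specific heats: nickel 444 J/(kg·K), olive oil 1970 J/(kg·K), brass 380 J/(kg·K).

T_f ≈ 37.7 °C

Net heat exchanged in the isolated system is zero:
0.4052×444×(T − 225.4) + 0.8374×1970×(T − 17.61) + 0.0783×380×(T − 17.61) = 0
(179.91 + 1649.7 + 29.75) T = 179.91×225.4 + 1649.7×17.61 + 29.75×17.61
T = 70126 / 1859.3 = 37.7 °C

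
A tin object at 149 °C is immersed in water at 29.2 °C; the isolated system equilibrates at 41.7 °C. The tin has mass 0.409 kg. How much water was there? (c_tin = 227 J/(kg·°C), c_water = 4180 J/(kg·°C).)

Net heat exchanged in the isolated system is zero:
0.409×227×(41.7 − 149) + m×4180×(41.7 − 29.2) = 0
52250 m = 9962.1
m = 9962.1/52250 ≈ 0.1907 kg

m ≈ 0.191 kg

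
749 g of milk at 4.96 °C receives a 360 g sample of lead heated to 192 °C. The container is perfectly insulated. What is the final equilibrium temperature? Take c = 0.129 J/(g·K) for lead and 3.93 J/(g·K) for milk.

T_f ≈ 7.9 °C

Set heat shed by the hot body equal to heat absorbed by the cold body:
360×0.129×(192 − T) = 749×3.93×(T − 4.96)
46.44(192 − T) = 2943.6(T − 4.96)
2990 T = 23517  ⇒  T ≈ 7.87 °C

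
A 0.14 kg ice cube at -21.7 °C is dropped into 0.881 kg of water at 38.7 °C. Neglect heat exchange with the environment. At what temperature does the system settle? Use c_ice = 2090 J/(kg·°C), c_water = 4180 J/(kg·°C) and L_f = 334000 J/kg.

T_f ≈ 20.9 °C

Sum of m c ΔT and latent-heat terms is zero:
warm ice to 0 °C: 0.14×2090×(0 − (-21.7)) = 6349.4; latent heat to melt: 0.14×334000 = 46760; meltwater 0→T: 0.14×4180×T = 585.2 T; water: 3682.6(T − 38.7)
4267.8 T = 142516 − 53109 = 89406
T ≈ 20.95 °C. Since T > 0 °C, the all-ice-melts assumption holds.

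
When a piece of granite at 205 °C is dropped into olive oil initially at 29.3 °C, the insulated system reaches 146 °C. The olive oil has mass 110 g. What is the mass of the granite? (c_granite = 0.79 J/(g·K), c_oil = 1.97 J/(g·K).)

m ≈ 543 g

Setting the total heat transfer to zero:
m×0.79×(146 − 205) + 110×1.97×(146 − 29.3) = 0
-46.61 m = -25289
m = -25289/-46.61 ≈ 542.6 g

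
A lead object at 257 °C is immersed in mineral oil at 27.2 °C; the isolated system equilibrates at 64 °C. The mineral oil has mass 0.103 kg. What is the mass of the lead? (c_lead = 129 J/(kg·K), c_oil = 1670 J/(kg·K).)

m ≈ 0.254 kg

Let T be the final temperature. ΣQ_i = 0:
m·129·(64 − 257) + 0.103·1670·(64 − 27.2) = 0
-24897 m = -6330
m = -6330/-24897 ≈ 0.2542 kg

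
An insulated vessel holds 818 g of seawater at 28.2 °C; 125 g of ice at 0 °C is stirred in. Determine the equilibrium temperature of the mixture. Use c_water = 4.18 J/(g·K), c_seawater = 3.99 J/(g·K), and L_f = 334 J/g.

Energy conservation, ΣQ = 0:
latent heat to melt: 125·334 = 41750
  meltwater 0→T: 125·4.18·T = 522.5 T
  seawater: 3263.8(T − 28.2)
3786.3 T = 92040 − 41750 = 50290
T ≈ 13.28 °C (positive, so assuming full melt was valid).

T_f ≈ 13.3 °C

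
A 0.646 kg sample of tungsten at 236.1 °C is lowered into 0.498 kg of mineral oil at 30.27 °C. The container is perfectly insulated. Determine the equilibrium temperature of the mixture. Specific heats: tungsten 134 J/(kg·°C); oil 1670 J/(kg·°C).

Taking heat into each body as positive, Σ m c ΔT = 0:
0.646×134×(T − 236.1) + 0.498×1670×(T − 30.27) = 0
918.22 T = 45612
T = 45612/918.22 ≈ 49.67 °C

T_f ≈ 49.7 °C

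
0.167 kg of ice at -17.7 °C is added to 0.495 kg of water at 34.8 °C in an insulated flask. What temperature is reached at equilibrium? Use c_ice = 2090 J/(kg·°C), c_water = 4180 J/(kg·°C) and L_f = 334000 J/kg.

Taking heat into each body as positive, Σ m c ΔT = 0:
ice -17.7→0 °C: 0.167·2090·17.7 = 6177.8
  fusion: m_ice L_f = 0.167·334000 = 55778
  warm the meltwater: 698.06 T
  water: 2069.1(T − 34.8)
2767.2 T = 72005 − 61956 = 10049
T ≈ 3.63 °C. Since T > 0 °C, the all-ice-melts assumption holds.

T_f ≈ 3.6 °C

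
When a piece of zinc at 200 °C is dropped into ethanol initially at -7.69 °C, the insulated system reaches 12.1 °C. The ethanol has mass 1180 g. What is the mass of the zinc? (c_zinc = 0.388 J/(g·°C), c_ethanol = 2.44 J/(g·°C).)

m ≈ 782 g

Heat lost by the zinc = heat gained by the ethanol:
m×0.388×(200 − 12.1) = 1180×2.44×(12.1 − (-7.69))
72.91 m = 56979  ⇒  m ≈ 781.6 g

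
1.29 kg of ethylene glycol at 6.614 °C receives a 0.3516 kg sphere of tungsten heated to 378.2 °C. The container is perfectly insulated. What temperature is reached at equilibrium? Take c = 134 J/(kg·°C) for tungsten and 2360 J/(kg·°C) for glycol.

T_f ≈ 12.3 °C

Heat lost by the tungsten equals heat gained by the glycol:
0.3516·134·(378.2 − T) = 1.29·2360·(T − 6.614)
47.11(378.2 − T) = 3044.4(T − 6.614)
3091.5 T = 37954  ⇒  T ≈ 12.28 °C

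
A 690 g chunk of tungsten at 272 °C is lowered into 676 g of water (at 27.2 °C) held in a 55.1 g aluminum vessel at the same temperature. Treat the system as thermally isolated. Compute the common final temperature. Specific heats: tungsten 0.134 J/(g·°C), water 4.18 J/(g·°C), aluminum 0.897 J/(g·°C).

T_f ≈ 34.8 °C

Let T be the final temperature. ΣQ_i = 0:
690×0.134×(T − 272) + 676×4.18×(T − 27.2) + 55.1×0.897×(T − 27.2) = 0
92.46(T − 272) + 2825.7(T − 27.2) + 49.42(T − 27.2) = 0
2967.6 T = 103352
T ≈ 34.83 °C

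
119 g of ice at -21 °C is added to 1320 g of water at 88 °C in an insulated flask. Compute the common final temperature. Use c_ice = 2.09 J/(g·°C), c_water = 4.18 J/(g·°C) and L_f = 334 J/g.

Setting the total heat transfer to zero:
warm ice to 0 °C: 119·2.09·(0 − (-21)) = 5222.9; melt ice: 119·334 = 39746; meltwater 0→T: 119·4.18·T = 497.42 T; water: 5517.6(T − 88)
6015 T = 485549 − 44969 = 440580
T ≈ 73.25 °C. Since T > 0 °C, the all-ice-melts assumption holds.

T_f ≈ 73.2 °C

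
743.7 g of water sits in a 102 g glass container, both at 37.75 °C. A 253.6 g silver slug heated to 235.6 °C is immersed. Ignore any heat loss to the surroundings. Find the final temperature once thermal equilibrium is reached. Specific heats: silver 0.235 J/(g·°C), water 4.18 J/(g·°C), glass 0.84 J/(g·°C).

T_f ≈ 41.4 °C

Taking heat into each body as positive, Σ m c ΔT = 0:
253.6·0.235·(T − 235.6) + 743.7·4.18·(T − 37.75) + 102·0.84·(T − 37.75) = 0
3253.9 T = 134627
T ≈ 41.37 °C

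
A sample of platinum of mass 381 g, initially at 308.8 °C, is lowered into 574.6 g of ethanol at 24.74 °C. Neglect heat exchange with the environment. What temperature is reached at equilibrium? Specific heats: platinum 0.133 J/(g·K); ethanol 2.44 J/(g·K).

Energy conservation, ΣQ = 0:
381*0.133*(T − 308.8) + 574.6*2.44*(T − 24.74) = 0
50.67(T − 308.8) + 1402(T − 24.74) = 0
1452.7 T = 50334
T = 50334/1452.7 ≈ 34.65 °C

T_f ≈ 34.6 °C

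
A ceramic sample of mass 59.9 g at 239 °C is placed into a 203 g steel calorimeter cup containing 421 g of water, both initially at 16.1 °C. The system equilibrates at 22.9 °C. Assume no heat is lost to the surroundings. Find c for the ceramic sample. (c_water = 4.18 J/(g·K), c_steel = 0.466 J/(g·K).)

Setting the total heat transfer to zero:
59.9×c×(22.9 − 239) + 421×4.18×(22.9 − 16.1) + 203×0.466×(22.9 − 16.1) = 0
-12944 c = -12610
c = -12610/-12944 ≈ 0.9741 J/(g·K)

c ≈ 0.974 J/(g·K)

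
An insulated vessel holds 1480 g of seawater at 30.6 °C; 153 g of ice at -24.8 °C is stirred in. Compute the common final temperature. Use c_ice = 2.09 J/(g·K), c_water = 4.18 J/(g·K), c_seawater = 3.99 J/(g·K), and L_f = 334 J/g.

T_f ≈ 18.6 °C

Let T be the final temperature. ΣQ_i = 0:
ice -24.8→0 °C: 153×2.09×24.8 = 7930.3; melt ice: 153×334 = 51102; meltwater 0→T: 153×4.18×T = 639.54 T; seawater cools: 1480×3.99×(T − 30.6) = 5905.2(T − 30.6)
6544.7 T = 180699 − 59032 = 121667
T ≈ 18.59 °C (positive, so assuming full melt was valid).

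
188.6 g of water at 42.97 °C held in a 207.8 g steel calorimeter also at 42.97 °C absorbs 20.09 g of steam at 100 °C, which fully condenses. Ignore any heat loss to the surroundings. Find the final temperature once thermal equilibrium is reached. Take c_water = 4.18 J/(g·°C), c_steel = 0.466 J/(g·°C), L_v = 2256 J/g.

T_f ≈ 94.7 °C

Conservation of energy gives ΣQ = 0:
latent heat released on condensation: 20.09·2256 = 45323
  condensate cools 100→T: 20.09·4.18·(T − 100) = 83.98(T − 100)
  water warms: 188.6·4.18·(T − 42.97) = 788.35(T − 42.97)
  cup: 96.83(T − 42.97)
969.16 T = 45323 + 8397.6 + 38036 = 91757
T ≈ 94.68 °C (< 100 °C, so full condensation is consistent).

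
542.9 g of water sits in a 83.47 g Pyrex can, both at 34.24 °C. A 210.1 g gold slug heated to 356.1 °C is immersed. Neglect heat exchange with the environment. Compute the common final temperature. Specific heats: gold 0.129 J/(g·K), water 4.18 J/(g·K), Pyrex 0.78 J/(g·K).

Let T be the final temperature. ΣQ_i = 0:
210.1·0.129·(T − 356.1) + 542.9·4.18·(T − 34.24) + 83.47·0.78·(T − 34.24) = 0
2361.5 T = 89582
T = 89582 / 2361.5 = 37.9 °C

T_f ≈ 37.9 °C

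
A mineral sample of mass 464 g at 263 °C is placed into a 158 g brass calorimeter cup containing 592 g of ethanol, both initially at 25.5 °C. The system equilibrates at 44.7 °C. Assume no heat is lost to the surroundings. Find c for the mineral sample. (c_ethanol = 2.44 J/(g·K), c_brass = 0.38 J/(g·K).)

c ≈ 0.285 J/(g·K)

Setting the total heat transfer to zero:
464×c×(44.7 − 263) + 592×2.44×(44.7 − 25.5) + 158×0.38×(44.7 − 25.5) = 0
-101291 c = -28887
c = -28887/-101291 ≈ 0.2852 J/(g·K)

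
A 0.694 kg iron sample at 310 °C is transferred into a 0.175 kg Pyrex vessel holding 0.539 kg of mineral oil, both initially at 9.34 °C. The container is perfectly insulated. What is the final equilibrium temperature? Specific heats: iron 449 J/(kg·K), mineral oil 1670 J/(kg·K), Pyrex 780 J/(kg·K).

Conservation of energy gives ΣQ = 0:
0.694×449×(T − 310) + 0.539×1670×(T − 9.34) + 0.175×780×(T − 9.34) = 0
(311.61 + 900.13 + 136.5) T = 311.61×310 + 900.13×9.34 + 136.5×9.34
T = 106280 / 1348.2 = 78.8 °C

T_f ≈ 78.8 °C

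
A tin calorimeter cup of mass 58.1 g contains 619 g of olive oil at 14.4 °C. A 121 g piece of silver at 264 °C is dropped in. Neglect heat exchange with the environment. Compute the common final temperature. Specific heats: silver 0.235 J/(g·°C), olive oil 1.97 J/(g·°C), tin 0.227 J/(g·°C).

T_f ≈ 20.0 °C

T_f is the heat-capacity-weighted average of the initial temperatures:
T_f = (28.43×264 + 1219.4×14.4 + 13.19×14.4) / (28.43 + 1219.4 + 13.19)
    = 25257 / 1261.1 ≈ 20.03 °C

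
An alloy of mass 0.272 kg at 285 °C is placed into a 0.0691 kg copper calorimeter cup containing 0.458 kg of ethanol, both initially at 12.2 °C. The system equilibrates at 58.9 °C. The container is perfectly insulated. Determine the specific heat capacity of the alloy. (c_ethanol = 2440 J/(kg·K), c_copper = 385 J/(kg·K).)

Setting the total heat transfer to zero:
0.272×c×(58.9 − 285) + 0.458×2440×(58.9 − 12.2) + 0.0691×385×(58.9 − 12.2) = 0
-61.5 c = -53431
c = -53431/-61.5 ≈ 868.8 J/(kg·K)

c ≈ 869 J/(kg·K)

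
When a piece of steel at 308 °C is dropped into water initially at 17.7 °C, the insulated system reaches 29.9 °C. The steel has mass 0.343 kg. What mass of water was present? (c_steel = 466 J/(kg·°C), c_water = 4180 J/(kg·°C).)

Heat lost by the steel = heat gained by the water:
0.343×466×(308 − 29.9) = m×4180×(29.9 − 17.7)
50996 m = 44451  ⇒  m ≈ 0.8717 kg

m ≈ 0.872 kg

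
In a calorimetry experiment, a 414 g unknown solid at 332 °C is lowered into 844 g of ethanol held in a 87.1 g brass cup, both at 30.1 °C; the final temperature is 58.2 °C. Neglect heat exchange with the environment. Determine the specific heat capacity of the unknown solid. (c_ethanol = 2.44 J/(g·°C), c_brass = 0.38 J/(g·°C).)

Let T be the final temperature. ΣQ_i = 0:
414×c×(58.2 − 332) + 844×2.44×(58.2 − 30.1) + 87.1×0.38×(58.2 − 30.1) = 0
-113353 c = -58798
c = -58798/-113353 ≈ 0.5187 J/(g·°C)

c ≈ 0.519 J/(g·°C)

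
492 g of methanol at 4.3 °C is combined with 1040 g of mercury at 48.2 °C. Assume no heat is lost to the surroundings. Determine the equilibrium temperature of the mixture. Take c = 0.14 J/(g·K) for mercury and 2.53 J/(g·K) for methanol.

T_f ≈ 8.9 °C

T_f is the heat-capacity-weighted average of the initial temperatures:
T_f = (145.6*48.2 + 1244.8*4.3) / (145.6 + 1244.8)
    = 12370 / 1390.4 ≈ 8.90 °C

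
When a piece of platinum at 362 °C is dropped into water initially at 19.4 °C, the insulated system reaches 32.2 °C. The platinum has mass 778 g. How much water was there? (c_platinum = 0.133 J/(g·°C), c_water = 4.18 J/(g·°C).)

Conservation of energy gives ΣQ = 0:
778×0.133×(32.2 − 362) + m×4.18×(32.2 − 19.4) = 0
53.5 m = 34126
m = 34126/53.5 ≈ 637.8 g

m ≈ 638 g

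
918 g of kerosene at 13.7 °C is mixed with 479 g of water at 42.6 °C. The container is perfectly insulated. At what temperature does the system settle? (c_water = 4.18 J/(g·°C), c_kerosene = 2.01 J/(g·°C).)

Set heat shed by the hot body equal to heat absorbed by the cold body:
479*4.18*(42.6 − T) = 918*2.01*(T − 13.7)
2002.2(42.6 − T) = 1845.2(T − 13.7)
3847.4 T = 110574  ⇒  T ≈ 28.74 °C

T_f ≈ 28.7 °C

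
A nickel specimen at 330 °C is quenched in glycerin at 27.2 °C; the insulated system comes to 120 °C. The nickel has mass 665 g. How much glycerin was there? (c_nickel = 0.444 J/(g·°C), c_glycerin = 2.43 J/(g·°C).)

m ≈ 275 g

Heat gained plus heat lost sum to zero:
665×0.444×(120 − 330) + m×2.43×(120 − 27.2) = 0
225.5 m = 62005
m = 62005/225.5 ≈ 275 g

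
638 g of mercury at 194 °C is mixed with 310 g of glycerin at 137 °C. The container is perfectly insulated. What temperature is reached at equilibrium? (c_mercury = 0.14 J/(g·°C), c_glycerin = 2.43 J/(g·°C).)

Set heat shed by the hot body equal to heat absorbed by the cold body:
638*0.14*(194 − T) = 310*2.43*(T − 137)
89.32(194 − T) = 753.3(T − 137)
842.62 T = 120530  ⇒  T ≈ 143.04 °C

T_f ≈ 143.0 °C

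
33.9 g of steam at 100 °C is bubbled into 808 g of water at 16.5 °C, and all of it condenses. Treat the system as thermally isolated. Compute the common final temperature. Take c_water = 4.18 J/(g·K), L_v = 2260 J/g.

T_f ≈ 41.6 °C

Sum of m c ΔT and latent-heat terms is zero:
steam→water at 100 °C releases m L_v = 33.9×2260 = 76614; condensed water 100 °C→T: 141.7(T − 100); water warms: 808×4.18×(T − 16.5) = 3377.4(T − 16.5)
3519.1 T = 76614 + 14170 + 55728 = 146512
T ≈ 41.63 °C, under the boiling point, so the assumption holds.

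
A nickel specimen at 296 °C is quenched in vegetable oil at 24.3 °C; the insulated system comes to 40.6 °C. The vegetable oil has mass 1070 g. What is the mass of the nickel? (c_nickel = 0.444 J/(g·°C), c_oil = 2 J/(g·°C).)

Heat lost by the nickel = heat gained by the oil:
m×0.444×(296 − 40.6) = 1070×2×(40.6 − 24.3)
113.4 m = 34882  ⇒  m ≈ 307.6 g

m ≈ 308 g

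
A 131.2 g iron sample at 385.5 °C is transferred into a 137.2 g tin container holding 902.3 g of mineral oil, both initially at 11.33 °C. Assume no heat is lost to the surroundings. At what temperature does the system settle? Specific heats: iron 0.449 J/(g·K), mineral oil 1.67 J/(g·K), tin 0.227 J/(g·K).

T_f ≈ 25.1 °C

Taking heat into each body as positive, Σ m c ΔT = 0:
131.2*0.449*(T − 385.5) + 902.3*1.67*(T − 11.33) + 137.2*0.227*(T − 11.33) = 0
58.91(T − 385.5) + 1506.8(T − 11.33) + 31.14(T − 11.33) = 0
1596.9 T = 40135
T = 40135 / 1596.9 = 25.1 °C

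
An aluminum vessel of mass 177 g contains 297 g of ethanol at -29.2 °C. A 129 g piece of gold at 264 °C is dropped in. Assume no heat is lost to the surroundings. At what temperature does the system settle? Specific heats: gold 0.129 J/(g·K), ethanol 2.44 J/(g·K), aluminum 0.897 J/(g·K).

T_f ≈ -23.8 °C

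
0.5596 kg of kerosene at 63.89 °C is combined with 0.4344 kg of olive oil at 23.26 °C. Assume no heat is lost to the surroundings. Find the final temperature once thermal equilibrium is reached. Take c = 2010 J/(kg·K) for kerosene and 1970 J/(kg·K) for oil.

T_f ≈ 46.3 °C

Let T be the final temperature. ΣQ_i = 0:
0.5596*2010*(T − 63.89) + 0.4344*1970*(T − 23.26) = 0
(1124.8 + 855.77) T = 1124.8*63.89 + 855.77*23.26
T = 91768 / 1980.6 = 46.3 °C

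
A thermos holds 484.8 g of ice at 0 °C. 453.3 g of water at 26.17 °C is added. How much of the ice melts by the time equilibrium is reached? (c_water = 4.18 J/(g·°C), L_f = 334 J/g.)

m_melted ≈ 148 g

Cooling the water to 0 °C releases 453.3×4.18×26.17 = 49587 J.
Fully melting the ice requires m_ice L_f = 484.8×334 = 161923 J.
49587 J < 161923 J, so only part of the ice melts and the system sits at 0 °C.
Mass melted = 49587/334 ≈ 148.5 g.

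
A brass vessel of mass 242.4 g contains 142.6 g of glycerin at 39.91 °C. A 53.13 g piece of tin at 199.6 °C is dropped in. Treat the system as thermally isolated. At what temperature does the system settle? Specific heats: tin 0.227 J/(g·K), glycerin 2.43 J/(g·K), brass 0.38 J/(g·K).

T_f ≈ 44.2 °C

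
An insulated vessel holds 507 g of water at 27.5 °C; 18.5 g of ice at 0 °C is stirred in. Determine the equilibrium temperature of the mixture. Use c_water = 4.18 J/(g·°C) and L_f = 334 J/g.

T_f ≈ 23.7 °C

Let T be the final temperature. ΣQ_i = 0:
fusion: m_ice L_f = 18.5×334 = 6179; warm the meltwater: 77.33 T; water cools: 507×4.18×(T − 27.5) = 2119.3(T − 27.5)
2196.6 T = 58280 − 6179 = 52101
T ≈ 23.72 °C — above 0 °C, consistent with complete melting.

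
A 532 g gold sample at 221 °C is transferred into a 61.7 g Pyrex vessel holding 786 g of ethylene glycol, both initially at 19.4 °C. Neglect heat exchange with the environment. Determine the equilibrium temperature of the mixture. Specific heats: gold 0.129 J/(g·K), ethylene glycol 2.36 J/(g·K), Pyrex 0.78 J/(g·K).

Taking heat into each body as positive, Σ m c ΔT = 0:
532×0.129×(T − 221) + 786×2.36×(T − 19.4) + 61.7×0.78×(T − 19.4) = 0
(68.63 + 1855 + 48.13) T = 68.63×221 + 1855×19.4 + 48.13×19.4
T = 52087/1971.7 ≈ 26.42 °C

T_f ≈ 26.4 °C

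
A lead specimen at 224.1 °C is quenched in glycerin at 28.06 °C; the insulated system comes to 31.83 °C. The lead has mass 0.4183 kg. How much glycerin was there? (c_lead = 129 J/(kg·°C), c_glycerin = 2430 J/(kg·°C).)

|Q_lead| = |Q_glycerin|:
0.4183·129·(224.1 − 31.83) = m·2430·(31.83 − 28.06)
9161.1 m = 10375  ⇒  m ≈ 1.133 kg

m ≈ 1.13 kg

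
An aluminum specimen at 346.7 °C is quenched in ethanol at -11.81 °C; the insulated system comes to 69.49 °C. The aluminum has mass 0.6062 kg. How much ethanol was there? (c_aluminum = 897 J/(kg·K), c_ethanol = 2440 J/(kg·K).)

Net heat exchanged in the isolated system is zero:
0.6062·897·(69.49 − 346.7) + m·2440·(69.49 − (-11.81)) = 0
198372 m = 150736
m = 150736/198372 ≈ 0.7599 kg

m ≈ 0.76 kg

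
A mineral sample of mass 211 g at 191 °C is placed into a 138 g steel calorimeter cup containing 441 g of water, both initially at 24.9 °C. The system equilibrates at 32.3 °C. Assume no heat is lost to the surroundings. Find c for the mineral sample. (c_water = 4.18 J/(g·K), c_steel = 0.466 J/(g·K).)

Heat gained plus heat lost sum to zero:
211×c×(32.3 − 191) + 441×4.18×(32.3 − 24.9) + 138×0.466×(32.3 − 24.9) = 0
-33486 c = -14117
c = -14117/-33486 ≈ 0.4216 J/(g·K)

c ≈ 0.422 J/(g·K)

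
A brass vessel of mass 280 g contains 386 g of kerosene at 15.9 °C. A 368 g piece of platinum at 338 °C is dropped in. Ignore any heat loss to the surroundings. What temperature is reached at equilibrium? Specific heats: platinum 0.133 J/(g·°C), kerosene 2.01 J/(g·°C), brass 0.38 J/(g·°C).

T_f ≈ 32.8 °C

Conservation of energy gives ΣQ = 0:
368*0.133*(T − 338) + 386*2.01*(T − 15.9) + 280*0.38*(T − 15.9) = 0
931.2 T = 30571
T = 30571/931.2 ≈ 32.83 °C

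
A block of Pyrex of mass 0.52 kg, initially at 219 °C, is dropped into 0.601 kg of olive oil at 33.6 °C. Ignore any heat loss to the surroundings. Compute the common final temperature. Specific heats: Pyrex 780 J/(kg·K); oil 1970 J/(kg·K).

T_f ≈ 80.9 °C

T_f = Σ m_i c_i T_i / Σ m_i c_i:
T_f = (405.6·219 + 1184·33.6) / (405.6 + 1184)
    = 128608 / 1589.6 ≈ 80.91 °C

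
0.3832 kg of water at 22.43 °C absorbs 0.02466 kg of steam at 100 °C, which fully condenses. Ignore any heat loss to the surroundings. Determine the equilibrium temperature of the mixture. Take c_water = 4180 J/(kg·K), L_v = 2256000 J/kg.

T_f ≈ 59.8 °C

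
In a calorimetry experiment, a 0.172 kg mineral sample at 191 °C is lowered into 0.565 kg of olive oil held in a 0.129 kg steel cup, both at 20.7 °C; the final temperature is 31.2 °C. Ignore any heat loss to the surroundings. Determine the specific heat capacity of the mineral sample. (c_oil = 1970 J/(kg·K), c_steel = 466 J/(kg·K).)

Energy conservation, ΣQ = 0:
0.172×c×(31.2 − 191) + 0.565×1970×(31.2 − 20.7) + 0.129×466×(31.2 − 20.7) = 0
-27.49 c = -12318
c = -12318/-27.49 ≈ 448.2 J/(kg·K)

c ≈ 448 J/(kg·K)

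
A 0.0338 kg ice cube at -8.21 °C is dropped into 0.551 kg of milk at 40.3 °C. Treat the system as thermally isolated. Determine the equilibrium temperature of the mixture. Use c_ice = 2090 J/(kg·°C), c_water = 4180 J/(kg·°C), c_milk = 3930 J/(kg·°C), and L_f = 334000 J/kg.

Net heat exchanged in the isolated system is zero:
warm ice to 0 °C: 0.0338×2090×(0 − (-8.21)) = 579.97
  melt ice: 0.0338×334000 = 11289
  meltwater 0→T: 0.0338×4180×T = 141.28 T
  milk: 2165.4(T − 40.3)
2306.7 T = 87267 − 11869 = 75398
T ≈ 32.69 °C (positive, so assuming full melt was valid).

T_f ≈ 32.7 °C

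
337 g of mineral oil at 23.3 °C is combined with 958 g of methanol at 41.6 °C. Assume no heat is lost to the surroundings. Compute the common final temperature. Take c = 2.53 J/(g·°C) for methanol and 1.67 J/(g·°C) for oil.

T_f ≈ 38.2 °C

Taking heat into each body as positive, Σ m c ΔT = 0:
958×2.53×(T − 41.6) + 337×1.67×(T − 23.3) = 0
2423.7(T − 41.6) + 562.79(T − 23.3) = 0
(2423.7 + 562.79) T = 2423.7×41.6 + 562.79×23.3
T = 113941/2986.5 ≈ 38.15 °C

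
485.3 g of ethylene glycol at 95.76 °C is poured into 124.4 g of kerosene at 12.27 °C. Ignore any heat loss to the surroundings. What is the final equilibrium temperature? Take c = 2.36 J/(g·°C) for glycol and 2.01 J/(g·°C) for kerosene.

Setting the total heat transfer to zero:
485.3*2.36*(T − 95.76) + 124.4*2.01*(T − 12.27) = 0
1145.3(T − 95.76) + 250.04(T − 12.27) = 0
(1145.3 + 250.04) T = 1145.3*95.76 + 250.04*12.27
T ≈ 80.80 °C

T_f ≈ 80.8 °C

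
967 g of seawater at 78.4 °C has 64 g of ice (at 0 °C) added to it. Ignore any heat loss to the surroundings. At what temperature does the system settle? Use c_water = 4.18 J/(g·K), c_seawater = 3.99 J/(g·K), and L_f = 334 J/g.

T_f ≈ 68.1 °C

Sum of m c ΔT and latent-heat terms is zero:
latent heat to melt: 64×334 = 21376; meltwater 0→T: 64×4.18×T = 267.52 T; seawater: 3858.3(T − 78.4)
4125.9 T = 302493 − 21376 = 281117
T ≈ 68.14 °C — above 0 °C, consistent with complete melting.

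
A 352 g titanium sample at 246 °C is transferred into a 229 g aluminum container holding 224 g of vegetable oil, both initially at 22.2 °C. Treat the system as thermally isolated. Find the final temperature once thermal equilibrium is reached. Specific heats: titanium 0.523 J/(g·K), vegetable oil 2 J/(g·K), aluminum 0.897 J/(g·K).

T_f ≈ 71.4 °C

With ΣQ=0 the equilibrium temperature is the m·c-weighted mean:
T_f = (184.1×246 + 448×22.2 + 205.41×22.2) / (184.1 + 448 + 205.41)
    = 59793 / 837.51 ≈ 71.39 °C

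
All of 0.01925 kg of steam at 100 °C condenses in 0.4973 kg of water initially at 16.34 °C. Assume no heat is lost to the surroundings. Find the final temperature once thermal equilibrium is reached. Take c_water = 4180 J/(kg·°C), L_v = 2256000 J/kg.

Energy conservation, ΣQ = 0:
steam→water at 100 °C releases m L_v = 0.01925×2256000 = 43428
  condensed water 100 °C→T: 80.47(T − 100)
  original water: 2078.7(T − 16.34)
2159.2 T = 43428 + 8046.5 + 33966 = 85441
T ≈ 39.57 °C (< 100 °C, so full condensation is consistent).

T_f ≈ 39.6 °C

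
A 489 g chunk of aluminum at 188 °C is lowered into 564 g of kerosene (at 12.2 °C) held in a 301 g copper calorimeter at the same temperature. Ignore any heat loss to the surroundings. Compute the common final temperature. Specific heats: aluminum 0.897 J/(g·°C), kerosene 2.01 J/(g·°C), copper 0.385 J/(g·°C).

T_f ≈ 57.9 °C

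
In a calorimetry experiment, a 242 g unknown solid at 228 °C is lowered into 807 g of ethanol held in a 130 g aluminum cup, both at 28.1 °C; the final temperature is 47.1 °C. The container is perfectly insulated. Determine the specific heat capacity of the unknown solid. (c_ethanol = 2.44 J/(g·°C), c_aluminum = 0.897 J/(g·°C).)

Taking heat into each body as positive, Σ m c ΔT = 0:
242×c×(47.1 − 228) + 807×2.44×(47.1 − 28.1) + 130×0.897×(47.1 − 28.1) = 0
-43778 c = -39628
c = -39628/-43778 ≈ 0.9052 J/(g·°C)

c ≈ 0.905 J/(g·°C)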